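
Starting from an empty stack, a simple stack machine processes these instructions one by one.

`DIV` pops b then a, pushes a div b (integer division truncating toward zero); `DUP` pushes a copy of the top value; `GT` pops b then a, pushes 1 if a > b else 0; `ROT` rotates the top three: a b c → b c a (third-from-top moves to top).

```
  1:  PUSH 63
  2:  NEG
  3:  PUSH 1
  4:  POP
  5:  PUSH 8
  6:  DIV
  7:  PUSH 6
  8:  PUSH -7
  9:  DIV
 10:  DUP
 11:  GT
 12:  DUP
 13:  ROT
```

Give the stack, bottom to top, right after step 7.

[-7, 6]

PUSH 63 → 63
NEG     → -63
PUSH 1  → -63 1
POP     → -63
PUSH 8  → -63 8
DIV     → -7
PUSH 6  → -7 6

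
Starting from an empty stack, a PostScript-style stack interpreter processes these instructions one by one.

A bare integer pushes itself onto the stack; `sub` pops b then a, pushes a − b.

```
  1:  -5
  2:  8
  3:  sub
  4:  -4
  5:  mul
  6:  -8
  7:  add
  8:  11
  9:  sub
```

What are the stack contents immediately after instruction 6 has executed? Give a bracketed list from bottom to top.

-5   -5
8    -5 8
sub  -13
-4   -13 -4
mul  52
-8   52 -8

[52, -8]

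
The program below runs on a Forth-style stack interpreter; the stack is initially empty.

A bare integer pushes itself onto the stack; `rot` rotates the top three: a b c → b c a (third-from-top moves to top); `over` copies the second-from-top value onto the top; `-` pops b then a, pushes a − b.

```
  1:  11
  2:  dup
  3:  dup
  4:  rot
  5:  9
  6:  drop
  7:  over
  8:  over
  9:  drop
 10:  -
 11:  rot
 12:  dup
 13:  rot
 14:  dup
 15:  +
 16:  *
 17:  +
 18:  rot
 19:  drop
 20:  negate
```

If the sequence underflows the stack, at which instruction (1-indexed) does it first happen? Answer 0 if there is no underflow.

18

11   -> 11
dup  -> 11 11
dup  -> 11 11 11
rot  -> 11 11 11
9    -> 11 11 11 9
drop -> 11 11 11
over -> 11 11 11 11
over -> 11 11 11 11 11
drop -> 11 11 11 11
-    -> 11 11 0
rot  -> 11 0 11
dup  -> 11 0 11 11
rot  -> 11 11 11 0
dup  -> 11 11 11 0 0
+    -> 11 11 11 0
*    -> 11 11 0
+    -> 11 11
rot  — needs 3 operands, stack has 2 → underflow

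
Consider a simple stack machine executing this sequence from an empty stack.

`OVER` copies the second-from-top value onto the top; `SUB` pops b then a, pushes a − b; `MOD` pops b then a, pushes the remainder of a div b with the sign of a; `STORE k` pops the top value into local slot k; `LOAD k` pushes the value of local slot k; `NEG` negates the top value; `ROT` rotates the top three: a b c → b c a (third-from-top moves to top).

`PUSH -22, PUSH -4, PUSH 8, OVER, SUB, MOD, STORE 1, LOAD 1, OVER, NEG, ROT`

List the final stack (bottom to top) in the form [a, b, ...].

[-4, 22, -22]

PUSH -22  -22
PUSH -4   -22 -4
PUSH 8    -22 -4 8
OVER      -22 -4 8 -4
SUB       -22 -4 12
MOD       -22 -4
STORE 1   -22
LOAD 1    -22 -4
OVER      -22 -4 -22
NEG       -22 -4 22
ROT       -4 22 -22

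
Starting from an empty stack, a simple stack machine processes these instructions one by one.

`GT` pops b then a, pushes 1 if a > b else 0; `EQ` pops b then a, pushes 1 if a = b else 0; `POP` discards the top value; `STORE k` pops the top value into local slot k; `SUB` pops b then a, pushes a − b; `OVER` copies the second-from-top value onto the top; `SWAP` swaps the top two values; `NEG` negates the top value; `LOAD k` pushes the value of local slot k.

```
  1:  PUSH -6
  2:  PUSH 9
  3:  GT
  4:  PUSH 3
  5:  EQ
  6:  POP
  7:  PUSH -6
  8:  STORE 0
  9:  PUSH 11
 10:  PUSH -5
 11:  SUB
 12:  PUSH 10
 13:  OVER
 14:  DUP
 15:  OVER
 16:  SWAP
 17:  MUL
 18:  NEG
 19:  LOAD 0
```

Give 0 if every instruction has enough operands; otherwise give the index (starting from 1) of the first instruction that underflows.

PUSH -6  [-6]
PUSH 9   [-6, 9]
GT       [0]
PUSH 3   [0, 3]
EQ       [0]
POP      []
PUSH -6  [-6]
STORE 0  []
PUSH 11  [11]
PUSH -5  [11, -5]
SUB      [16]
PUSH 10  [16, 10]
OVER     [16, 10, 16]
DUP      [16, 10, 16, 16]
OVER     [16, 10, 16, 16, 16]
SWAP     [16, 10, 16, 16, 16]
MUL      [16, 10, 16, 256]
NEG      [16, 10, 16, -256]
LOAD 0   [16, 10, 16, -256, -6]

0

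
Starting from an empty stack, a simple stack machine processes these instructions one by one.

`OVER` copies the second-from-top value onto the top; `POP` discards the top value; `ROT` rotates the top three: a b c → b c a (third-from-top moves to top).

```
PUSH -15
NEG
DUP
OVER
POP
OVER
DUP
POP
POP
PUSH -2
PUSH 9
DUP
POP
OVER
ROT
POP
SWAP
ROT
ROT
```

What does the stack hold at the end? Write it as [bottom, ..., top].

PUSH -15 : -15
NEG      : 15
DUP      : 15 15
OVER     : 15 15 15
POP      : 15 15
OVER     : 15 15 15
DUP      : 15 15 15 15
POP      : 15 15 15
POP      : 15 15
PUSH -2  : 15 15 -2
PUSH 9   : 15 15 -2 9
DUP      : 15 15 -2 9 9
POP      : 15 15 -2 9
OVER     : 15 15 -2 9 -2
ROT      : 15 15 9 -2 -2
POP      : 15 15 9 -2
SWAP     : 15 15 -2 9
ROT      : 15 -2 9 15
ROT      : 15 9 15 -2

[15, 9, 15, -2]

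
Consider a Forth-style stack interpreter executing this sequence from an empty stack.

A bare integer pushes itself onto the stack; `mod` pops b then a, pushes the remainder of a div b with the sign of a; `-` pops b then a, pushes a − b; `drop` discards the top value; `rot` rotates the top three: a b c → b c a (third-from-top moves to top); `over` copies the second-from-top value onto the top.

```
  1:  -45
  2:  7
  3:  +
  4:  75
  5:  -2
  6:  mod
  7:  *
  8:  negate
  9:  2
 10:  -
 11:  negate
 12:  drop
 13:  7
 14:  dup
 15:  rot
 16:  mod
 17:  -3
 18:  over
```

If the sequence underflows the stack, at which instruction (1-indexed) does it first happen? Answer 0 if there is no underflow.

15

-45    : [-45]
7      : [-45, 7]
+      : [-38]
75     : [-38, 75]
-2     : [-38, 75, -2]
mod    : [-38, 1]
*      : [-38]
negate : [38]
2      : [38, 2]
-      : [36]
negate : [-36]
drop   : []
7      : [7]
dup    : [7, 7]
rot  — needs 3 operands, stack has 2 → underflow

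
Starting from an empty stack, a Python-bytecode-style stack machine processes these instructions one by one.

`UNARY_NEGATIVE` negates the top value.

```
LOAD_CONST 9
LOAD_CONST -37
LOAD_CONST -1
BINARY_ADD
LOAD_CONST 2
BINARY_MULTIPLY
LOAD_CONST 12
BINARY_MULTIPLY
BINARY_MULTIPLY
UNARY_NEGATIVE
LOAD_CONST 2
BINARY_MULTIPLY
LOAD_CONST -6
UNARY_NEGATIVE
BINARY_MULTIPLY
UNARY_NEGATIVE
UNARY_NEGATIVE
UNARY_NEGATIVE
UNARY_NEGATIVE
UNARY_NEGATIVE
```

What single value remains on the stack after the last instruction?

LOAD_CONST 9     [9]
LOAD_CONST -37   [9, -37]
LOAD_CONST -1    [9, -37, -1]
BINARY_ADD       [9, -38]
LOAD_CONST 2     [9, -38, 2]
BINARY_MULTIPLY  [9, -76]
LOAD_CONST 12    [9, -76, 12]
BINARY_MULTIPLY  [9, -912]
BINARY_MULTIPLY  [-8208]
UNARY_NEGATIVE   [8208]
LOAD_CONST 2     [8208, 2]
BINARY_MULTIPLY  [16416]
LOAD_CONST -6    [16416, -6]
UNARY_NEGATIVE   [16416, 6]
BINARY_MULTIPLY  [98496]
UNARY_NEGATIVE   [-98496]
UNARY_NEGATIVE   [98496]
UNARY_NEGATIVE   [-98496]
UNARY_NEGATIVE   [98496]
UNARY_NEGATIVE   [-98496]

-98496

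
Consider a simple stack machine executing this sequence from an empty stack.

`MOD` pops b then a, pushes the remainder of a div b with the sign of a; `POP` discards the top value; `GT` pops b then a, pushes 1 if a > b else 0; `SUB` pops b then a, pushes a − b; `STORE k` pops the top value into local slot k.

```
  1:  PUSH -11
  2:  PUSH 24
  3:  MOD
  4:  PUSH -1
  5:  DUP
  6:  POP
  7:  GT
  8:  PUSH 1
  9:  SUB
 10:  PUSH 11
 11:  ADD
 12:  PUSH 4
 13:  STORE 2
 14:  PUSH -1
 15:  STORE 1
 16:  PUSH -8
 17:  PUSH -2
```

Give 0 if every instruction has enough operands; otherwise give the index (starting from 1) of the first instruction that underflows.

PUSH -11  -11
PUSH 24   -11 24
MOD       -11
PUSH -1   -11 -1
DUP       -11 -1 -1
POP       -11 -1
GT        0
PUSH 1    0 1
SUB       -1
PUSH 11   -1 11
ADD       10
PUSH 4    10 4
STORE 2   10
PUSH -1   10 -1
STORE 1   10
PUSH -8   10 -8
PUSH -2   10 -8 -2

0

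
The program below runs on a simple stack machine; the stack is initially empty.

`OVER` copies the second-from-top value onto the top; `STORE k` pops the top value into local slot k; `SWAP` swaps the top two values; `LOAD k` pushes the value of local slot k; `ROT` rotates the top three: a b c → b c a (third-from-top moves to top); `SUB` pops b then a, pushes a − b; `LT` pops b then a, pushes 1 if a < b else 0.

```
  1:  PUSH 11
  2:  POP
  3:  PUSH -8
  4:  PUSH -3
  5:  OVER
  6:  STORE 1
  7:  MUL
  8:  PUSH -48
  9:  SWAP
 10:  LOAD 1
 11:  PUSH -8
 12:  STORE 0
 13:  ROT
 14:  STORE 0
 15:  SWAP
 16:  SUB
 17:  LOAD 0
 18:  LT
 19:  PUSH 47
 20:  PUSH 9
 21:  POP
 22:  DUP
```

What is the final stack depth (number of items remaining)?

PUSH 11   11
POP       (empty)
PUSH -8   -8
PUSH -3   -8 -3
OVER      -8 -3 -8
STORE 1   -8 -3
MUL       24
PUSH -48  24 -48
SWAP      -48 24
LOAD 1    -48 24 -8
PUSH -8   -48 24 -8 -8
STORE 0   -48 24 -8
ROT       24 -8 -48
STORE 0   24 -8
SWAP      -8 24
SUB       -32
LOAD 0    -32 -48
LT        0
PUSH 47   0 47
PUSH 9    0 47 9
POP       0 47
DUP       0 47 47

3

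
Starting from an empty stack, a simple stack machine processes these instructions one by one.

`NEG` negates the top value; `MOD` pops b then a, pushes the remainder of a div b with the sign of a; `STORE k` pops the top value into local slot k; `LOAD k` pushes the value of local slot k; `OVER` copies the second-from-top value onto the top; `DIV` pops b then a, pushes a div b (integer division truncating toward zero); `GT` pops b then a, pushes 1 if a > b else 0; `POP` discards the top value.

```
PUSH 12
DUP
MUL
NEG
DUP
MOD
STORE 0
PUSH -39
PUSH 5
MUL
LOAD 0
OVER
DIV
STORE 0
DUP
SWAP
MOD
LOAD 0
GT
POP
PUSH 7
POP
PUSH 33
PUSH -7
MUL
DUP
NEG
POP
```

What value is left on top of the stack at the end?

PUSH 12  → 12
DUP      → 12 12
MUL      → 144
NEG      → -144
DUP      → -144 -144
MOD      → 0
STORE 0  → (empty)
PUSH -39 → -39
PUSH 5   → -39 5
MUL      → -195
LOAD 0   → -195 0
OVER     → -195 0 -195
DIV      → -195 0
STORE 0  → -195
DUP      → -195 -195
SWAP     → -195 -195
MOD      → 0
LOAD 0   → 0 0
GT       → 0
POP      → (empty)
PUSH 7   → 7
POP      → (empty)
PUSH 33  → 33
PUSH -7  → 33 -7
MUL      → -231
DUP      → -231 -231
NEG      → -231 231
POP      → -231

-231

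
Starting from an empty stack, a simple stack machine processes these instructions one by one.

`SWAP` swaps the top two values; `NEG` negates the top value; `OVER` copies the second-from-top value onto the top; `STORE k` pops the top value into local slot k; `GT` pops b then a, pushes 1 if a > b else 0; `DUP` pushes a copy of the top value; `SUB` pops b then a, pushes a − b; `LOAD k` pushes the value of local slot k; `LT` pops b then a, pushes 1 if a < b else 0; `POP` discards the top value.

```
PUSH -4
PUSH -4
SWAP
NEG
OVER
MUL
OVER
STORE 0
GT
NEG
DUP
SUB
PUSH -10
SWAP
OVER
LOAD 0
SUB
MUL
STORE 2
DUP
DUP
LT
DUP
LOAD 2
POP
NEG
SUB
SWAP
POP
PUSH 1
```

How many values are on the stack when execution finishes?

2

PUSH -4  → -4
PUSH -4  → -4 -4
SWAP     → -4 -4
NEG      → -4 4
OVER     → -4 4 -4
MUL      → -4 -16
OVER     → -4 -16 -4
STORE 0  → -4 -16
GT       → 1
NEG      → -1
DUP      → -1 -1
SUB      → 0
PUSH -10 → 0 -10
SWAP     → -10 0
OVER     → -10 0 -10
LOAD 0   → -10 0 -10 -4
SUB      → -10 0 -6
MUL      → -10 0
STORE 2  → -10
DUP      → -10 -10
DUP      → -10 -10 -10
LT       → -10 0
DUP      → -10 0 0
LOAD 2   → -10 0 0 0
POP      → -10 0 0
NEG      → -10 0 0
SUB      → -10 0
SWAP     → 0 -10
POP      → 0
PUSH 1   → 0 1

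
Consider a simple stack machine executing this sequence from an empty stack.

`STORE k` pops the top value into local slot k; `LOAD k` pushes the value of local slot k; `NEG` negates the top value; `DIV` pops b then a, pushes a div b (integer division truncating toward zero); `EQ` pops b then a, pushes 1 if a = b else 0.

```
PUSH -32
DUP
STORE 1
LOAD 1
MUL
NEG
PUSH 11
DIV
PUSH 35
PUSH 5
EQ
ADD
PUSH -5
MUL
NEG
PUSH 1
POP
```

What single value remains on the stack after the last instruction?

PUSH -32 → -32
DUP      → -32 -32
STORE 1  → -32
LOAD 1   → -32 -32
MUL      → 1024
NEG      → -1024
PUSH 11  → -1024 11
DIV      → -93
PUSH 35  → -93 35
PUSH 5   → -93 35 5
EQ       → -93 0
ADD      → -93
PUSH -5  → -93 -5
MUL      → 465
NEG      → -465
PUSH 1   → -465 1
POP      → -465

-465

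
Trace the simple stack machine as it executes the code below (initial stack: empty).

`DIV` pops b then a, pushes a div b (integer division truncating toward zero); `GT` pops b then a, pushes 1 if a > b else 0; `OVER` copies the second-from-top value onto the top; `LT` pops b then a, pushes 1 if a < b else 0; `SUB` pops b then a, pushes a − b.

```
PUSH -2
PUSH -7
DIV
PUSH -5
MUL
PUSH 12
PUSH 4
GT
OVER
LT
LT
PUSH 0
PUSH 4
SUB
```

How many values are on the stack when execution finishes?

2

PUSH -2 : [-2]
PUSH -7 : [-2, -7]
DIV     : [0]
PUSH -5 : [0, -5]
MUL     : [0]
PUSH 12 : [0, 12]
PUSH 4  : [0, 12, 4]
GT      : [0, 1]
OVER    : [0, 1, 0]
LT      : [0, 0]
LT      : [0]
PUSH 0  : [0, 0]
PUSH 4  : [0, 0, 4]
SUB     : [0, -4]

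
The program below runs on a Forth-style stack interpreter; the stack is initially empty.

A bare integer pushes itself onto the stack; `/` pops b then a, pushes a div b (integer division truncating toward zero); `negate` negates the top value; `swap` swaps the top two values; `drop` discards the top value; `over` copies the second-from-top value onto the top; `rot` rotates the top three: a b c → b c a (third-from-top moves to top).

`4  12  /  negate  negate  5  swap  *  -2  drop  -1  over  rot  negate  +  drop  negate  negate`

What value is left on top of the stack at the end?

-1

4      -> [4]
12     -> [4, 12]
/      -> [0]
negate -> [0]
negate -> [0]
5      -> [0, 5]
swap   -> [5, 0]
*      -> [0]
-2     -> [0, -2]
drop   -> [0]
-1     -> [0, -1]
over   -> [0, -1, 0]
rot    -> [-1, 0, 0]
negate -> [-1, 0, 0]
+      -> [-1, 0]
drop   -> [-1]
negate -> [1]
negate -> [-1]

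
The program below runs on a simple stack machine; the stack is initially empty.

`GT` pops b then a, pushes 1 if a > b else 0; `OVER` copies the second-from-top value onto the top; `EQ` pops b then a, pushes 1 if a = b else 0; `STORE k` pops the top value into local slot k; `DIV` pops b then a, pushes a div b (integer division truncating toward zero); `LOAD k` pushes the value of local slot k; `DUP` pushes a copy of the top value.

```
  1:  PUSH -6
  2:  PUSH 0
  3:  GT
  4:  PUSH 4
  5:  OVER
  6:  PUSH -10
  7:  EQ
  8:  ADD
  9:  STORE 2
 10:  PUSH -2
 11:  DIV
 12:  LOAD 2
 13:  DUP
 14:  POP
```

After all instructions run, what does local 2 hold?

PUSH -6  → [-6]
PUSH 0   → [-6, 0]
GT       → [0]
PUSH 4   → [0, 4]
OVER     → [0, 4, 0]
PUSH -10 → [0, 4, 0, -10]
EQ       → [0, 4, 0]
ADD      → [0, 4]
STORE 2  → [0]
PUSH -2  → [0, -2]
DIV      → [0]
LOAD 2   → [0, 4]
DUP      → [0, 4, 4]
POP      → [0, 4]

4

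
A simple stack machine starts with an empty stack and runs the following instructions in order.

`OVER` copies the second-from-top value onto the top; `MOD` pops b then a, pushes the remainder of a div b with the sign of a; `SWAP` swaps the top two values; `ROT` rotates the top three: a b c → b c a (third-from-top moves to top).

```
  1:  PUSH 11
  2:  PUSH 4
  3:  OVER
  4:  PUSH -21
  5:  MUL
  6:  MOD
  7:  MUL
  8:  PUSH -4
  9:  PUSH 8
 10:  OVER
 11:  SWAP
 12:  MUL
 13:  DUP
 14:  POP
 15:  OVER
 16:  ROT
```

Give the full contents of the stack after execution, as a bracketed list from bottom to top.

PUSH 11  -> 11
PUSH 4   -> 11 4
OVER     -> 11 4 11
PUSH -21 -> 11 4 11 -21
MUL      -> 11 4 -231
MOD      -> 11 4
MUL      -> 44
PUSH -4  -> 44 -4
PUSH 8   -> 44 -4 8
OVER     -> 44 -4 8 -4
SWAP     -> 44 -4 -4 8
MUL      -> 44 -4 -32
DUP      -> 44 -4 -32 -32
POP      -> 44 -4 -32
OVER     -> 44 -4 -32 -4
ROT      -> 44 -32 -4 -4

[44, -32, -4, -4]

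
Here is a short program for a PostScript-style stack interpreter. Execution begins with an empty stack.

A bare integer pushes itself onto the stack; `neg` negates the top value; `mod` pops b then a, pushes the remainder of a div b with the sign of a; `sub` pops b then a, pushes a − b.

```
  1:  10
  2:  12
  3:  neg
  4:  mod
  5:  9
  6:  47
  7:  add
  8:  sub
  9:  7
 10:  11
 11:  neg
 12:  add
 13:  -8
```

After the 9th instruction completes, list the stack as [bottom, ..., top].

10  → 10
12  → 10 12
neg → 10 -12
mod → 10
9   → 10 9
47  → 10 9 47
add → 10 56
sub → -46
7   → -46 7

[-46, 7]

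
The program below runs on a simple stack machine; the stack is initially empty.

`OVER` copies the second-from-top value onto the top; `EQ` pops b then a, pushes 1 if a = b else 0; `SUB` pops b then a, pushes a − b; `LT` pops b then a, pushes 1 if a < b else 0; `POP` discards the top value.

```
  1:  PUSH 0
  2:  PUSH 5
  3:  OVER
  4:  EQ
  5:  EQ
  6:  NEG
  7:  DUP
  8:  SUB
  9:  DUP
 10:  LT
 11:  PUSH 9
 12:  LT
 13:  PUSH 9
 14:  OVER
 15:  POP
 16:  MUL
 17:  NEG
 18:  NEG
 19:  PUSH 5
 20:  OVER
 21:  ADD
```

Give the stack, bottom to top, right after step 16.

PUSH 0  [0]
PUSH 5  [0, 5]
OVER    [0, 5, 0]
EQ      [0, 0]
EQ      [1]
NEG     [-1]
DUP     [-1, -1]
SUB     [0]
DUP     [0, 0]
LT      [0]
PUSH 9  [0, 9]
LT      [1]
PUSH 9  [1, 9]
OVER    [1, 9, 1]
POP     [1, 9]
MUL     [9]

[9]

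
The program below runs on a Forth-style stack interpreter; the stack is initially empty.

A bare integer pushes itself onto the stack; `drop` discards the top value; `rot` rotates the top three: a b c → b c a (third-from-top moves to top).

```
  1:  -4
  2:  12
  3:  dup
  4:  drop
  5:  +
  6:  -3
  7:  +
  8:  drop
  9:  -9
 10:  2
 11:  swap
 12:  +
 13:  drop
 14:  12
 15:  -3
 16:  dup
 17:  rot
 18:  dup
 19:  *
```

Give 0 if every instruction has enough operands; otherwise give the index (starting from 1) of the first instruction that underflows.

-4   → -4
12   → -4 12
dup  → -4 12 12
drop → -4 12
+    → 8
-3   → 8 -3
+    → 5
drop → (empty)
-9   → -9
2    → -9 2
swap → 2 -9
+    → -7
drop → (empty)
12   → 12
-3   → 12 -3
dup  → 12 -3 -3
rot  → -3 -3 12
dup  → -3 -3 12 12
*    → -3 -3 144

0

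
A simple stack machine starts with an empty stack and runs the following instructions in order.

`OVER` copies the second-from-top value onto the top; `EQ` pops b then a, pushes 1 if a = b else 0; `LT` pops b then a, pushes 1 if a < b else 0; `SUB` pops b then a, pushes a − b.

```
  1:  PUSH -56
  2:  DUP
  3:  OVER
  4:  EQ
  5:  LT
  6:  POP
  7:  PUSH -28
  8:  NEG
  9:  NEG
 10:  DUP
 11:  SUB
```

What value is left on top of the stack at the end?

0

PUSH -56 -> [-56]
DUP      -> [-56, -56]
OVER     -> [-56, -56, -56]
EQ       -> [-56, 1]
LT       -> [1]
POP      -> []
PUSH -28 -> [-28]
NEG      -> [28]
NEG      -> [-28]
DUP      -> [-28, -28]
SUB      -> [0]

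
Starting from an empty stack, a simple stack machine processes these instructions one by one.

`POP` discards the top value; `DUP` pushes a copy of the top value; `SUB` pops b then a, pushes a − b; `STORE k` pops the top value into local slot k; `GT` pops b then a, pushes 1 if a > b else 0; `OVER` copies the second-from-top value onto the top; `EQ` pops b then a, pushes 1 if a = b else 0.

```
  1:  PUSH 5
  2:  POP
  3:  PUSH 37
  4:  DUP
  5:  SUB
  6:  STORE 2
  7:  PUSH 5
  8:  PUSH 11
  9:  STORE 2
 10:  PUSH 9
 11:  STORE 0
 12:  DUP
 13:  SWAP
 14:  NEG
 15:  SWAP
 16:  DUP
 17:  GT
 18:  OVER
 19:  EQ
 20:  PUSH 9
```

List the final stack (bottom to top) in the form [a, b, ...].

[-5, 0, 9]

PUSH 5  : [5]
POP     : []
PUSH 37 : [37]
DUP     : [37, 37]
SUB     : [0]
STORE 2 : []
PUSH 5  : [5]
PUSH 11 : [5, 11]
STORE 2 : [5]
PUSH 9  : [5, 9]
STORE 0 : [5]
DUP     : [5, 5]
SWAP    : [5, 5]
NEG     : [5, -5]
SWAP    : [-5, 5]
DUP     : [-5, 5, 5]
GT      : [-5, 0]
OVER    : [-5, 0, -5]
EQ      : [-5, 0]
PUSH 9  : [-5, 0, 9]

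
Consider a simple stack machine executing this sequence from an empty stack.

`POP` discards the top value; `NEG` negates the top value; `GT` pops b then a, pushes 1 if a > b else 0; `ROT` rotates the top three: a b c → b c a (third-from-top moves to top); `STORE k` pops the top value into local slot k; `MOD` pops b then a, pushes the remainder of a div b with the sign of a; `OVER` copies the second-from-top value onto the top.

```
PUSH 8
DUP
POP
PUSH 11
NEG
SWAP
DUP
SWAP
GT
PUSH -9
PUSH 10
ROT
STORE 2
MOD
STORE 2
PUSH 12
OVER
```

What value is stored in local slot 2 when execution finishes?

PUSH 8  -> [8]
DUP     -> [8, 8]
POP     -> [8]
PUSH 11 -> [8, 11]
NEG     -> [8, -11]
SWAP    -> [-11, 8]
DUP     -> [-11, 8, 8]
SWAP    -> [-11, 8, 8]
GT      -> [-11, 0]
PUSH -9 -> [-11, 0, -9]
PUSH 10 -> [-11, 0, -9, 10]
ROT     -> [-11, -9, 10, 0]
STORE 2 -> [-11, -9, 10]
MOD     -> [-11, -9]
STORE 2 -> [-11]
PUSH 12 -> [-11, 12]
OVER    -> [-11, 12, -11]

-9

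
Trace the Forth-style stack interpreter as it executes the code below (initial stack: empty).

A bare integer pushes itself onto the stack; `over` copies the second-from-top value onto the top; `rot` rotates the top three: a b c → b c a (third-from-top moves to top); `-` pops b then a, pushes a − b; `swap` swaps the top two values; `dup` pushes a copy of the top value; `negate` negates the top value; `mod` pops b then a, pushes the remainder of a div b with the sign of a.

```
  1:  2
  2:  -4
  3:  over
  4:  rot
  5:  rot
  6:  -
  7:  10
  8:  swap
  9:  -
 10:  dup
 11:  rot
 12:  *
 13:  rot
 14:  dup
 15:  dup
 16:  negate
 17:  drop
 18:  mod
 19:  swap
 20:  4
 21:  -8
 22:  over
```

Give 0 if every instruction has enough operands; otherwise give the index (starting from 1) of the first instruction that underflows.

2    → [2]
-4   → [2, -4]
over → [2, -4, 2]
rot  → [-4, 2, 2]
rot  → [2, 2, -4]
-    → [2, 6]
10   → [2, 6, 10]
swap → [2, 10, 6]
-    → [2, 4]
dup  → [2, 4, 4]
rot  → [4, 4, 2]
*    → [4, 8]
rot  — needs 3 operands, stack has 2 → underflow

13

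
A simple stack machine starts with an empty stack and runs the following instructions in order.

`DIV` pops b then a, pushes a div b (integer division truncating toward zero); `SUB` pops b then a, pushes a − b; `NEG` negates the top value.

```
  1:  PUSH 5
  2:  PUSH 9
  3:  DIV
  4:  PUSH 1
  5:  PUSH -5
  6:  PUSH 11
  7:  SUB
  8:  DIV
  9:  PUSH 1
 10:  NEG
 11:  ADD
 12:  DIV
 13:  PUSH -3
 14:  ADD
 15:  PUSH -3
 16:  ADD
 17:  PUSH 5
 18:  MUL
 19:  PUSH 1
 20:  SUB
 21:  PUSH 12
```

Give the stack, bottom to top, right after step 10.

[0, 0, -1]

PUSH 5   [5]
PUSH 9   [5, 9]
DIV      [0]
PUSH 1   [0, 1]
PUSH -5  [0, 1, -5]
PUSH 11  [0, 1, -5, 11]
SUB      [0, 1, -16]
DIV      [0, 0]
PUSH 1   [0, 0, 1]
NEG      [0, 0, -1]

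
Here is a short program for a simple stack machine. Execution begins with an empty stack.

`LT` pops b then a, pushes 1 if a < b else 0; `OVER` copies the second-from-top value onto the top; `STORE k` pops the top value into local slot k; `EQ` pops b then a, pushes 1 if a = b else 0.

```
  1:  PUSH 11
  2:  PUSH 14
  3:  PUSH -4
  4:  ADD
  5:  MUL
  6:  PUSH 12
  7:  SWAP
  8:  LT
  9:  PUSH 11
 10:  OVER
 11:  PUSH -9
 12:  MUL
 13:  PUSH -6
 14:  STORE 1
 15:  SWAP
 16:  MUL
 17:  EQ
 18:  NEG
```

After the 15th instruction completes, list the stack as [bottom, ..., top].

[1, -9, 11]

PUSH 11  11
PUSH 14  11 14
PUSH -4  11 14 -4
ADD      11 10
MUL      110
PUSH 12  110 12
SWAP     12 110
LT       1
PUSH 11  1 11
OVER     1 11 1
PUSH -9  1 11 1 -9
MUL      1 11 -9
PUSH -6  1 11 -9 -6
STORE 1  1 11 -9
SWAP     1 -9 11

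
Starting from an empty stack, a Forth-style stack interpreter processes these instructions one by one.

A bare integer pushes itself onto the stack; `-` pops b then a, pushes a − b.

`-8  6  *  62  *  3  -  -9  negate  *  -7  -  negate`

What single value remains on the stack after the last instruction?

-8     -> [-8]
6      -> [-8, 6]
*      -> [-48]
62     -> [-48, 62]
*      -> [-2976]
3      -> [-2976, 3]
-      -> [-2979]
-9     -> [-2979, -9]
negate -> [-2979, 9]
*      -> [-26811]
-7     -> [-26811, -7]
-      -> [-26804]
negate -> [26804]

26804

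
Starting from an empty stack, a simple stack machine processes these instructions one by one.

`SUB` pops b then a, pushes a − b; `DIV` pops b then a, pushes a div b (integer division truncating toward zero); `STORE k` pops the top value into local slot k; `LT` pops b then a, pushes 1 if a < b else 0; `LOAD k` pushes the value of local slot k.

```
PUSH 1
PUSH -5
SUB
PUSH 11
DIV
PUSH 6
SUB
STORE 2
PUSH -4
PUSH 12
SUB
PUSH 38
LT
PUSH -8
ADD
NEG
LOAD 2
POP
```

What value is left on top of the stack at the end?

7

PUSH 1   [1]
PUSH -5  [1, -5]
SUB      [6]
PUSH 11  [6, 11]
DIV      [0]
PUSH 6   [0, 6]
SUB      [-6]
STORE 2  []
PUSH -4  [-4]
PUSH 12  [-4, 12]
SUB      [-16]
PUSH 38  [-16, 38]
LT       [1]
PUSH -8  [1, -8]
ADD      [-7]
NEG      [7]
LOAD 2   [7, -6]
POP      [7]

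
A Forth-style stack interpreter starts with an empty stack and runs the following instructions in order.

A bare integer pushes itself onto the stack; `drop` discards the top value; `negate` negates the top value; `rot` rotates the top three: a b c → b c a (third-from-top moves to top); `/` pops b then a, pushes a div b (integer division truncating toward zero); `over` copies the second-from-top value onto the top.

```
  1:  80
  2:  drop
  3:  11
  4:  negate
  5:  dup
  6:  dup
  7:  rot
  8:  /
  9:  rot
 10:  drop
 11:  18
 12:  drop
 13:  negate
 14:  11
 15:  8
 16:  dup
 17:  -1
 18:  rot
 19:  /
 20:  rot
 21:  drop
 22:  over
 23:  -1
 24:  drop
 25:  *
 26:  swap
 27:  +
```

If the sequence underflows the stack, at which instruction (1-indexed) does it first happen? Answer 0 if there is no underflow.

80      [80]
drop    []
11      [11]
negate  [-11]
dup     [-11, -11]
dup     [-11, -11, -11]
rot     [-11, -11, -11]
/       [-11, 1]
rot  — needs 3 operands, stack has 2 → underflow

9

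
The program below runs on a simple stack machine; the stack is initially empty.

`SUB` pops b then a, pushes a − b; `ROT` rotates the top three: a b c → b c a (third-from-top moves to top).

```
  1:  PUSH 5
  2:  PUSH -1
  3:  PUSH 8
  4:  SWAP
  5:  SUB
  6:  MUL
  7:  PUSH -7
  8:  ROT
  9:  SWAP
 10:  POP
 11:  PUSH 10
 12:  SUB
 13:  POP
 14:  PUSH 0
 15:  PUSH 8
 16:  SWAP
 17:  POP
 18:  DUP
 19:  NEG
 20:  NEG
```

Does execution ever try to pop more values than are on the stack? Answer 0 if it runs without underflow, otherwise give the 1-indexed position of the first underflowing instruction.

PUSH 5  → 5
PUSH -1 → 5 -1
PUSH 8  → 5 -1 8
SWAP    → 5 8 -1
SUB     → 5 9
MUL     → 45
PUSH -7 → 45 -7
ROT  — needs 3 operands, stack has 2 → underflow

8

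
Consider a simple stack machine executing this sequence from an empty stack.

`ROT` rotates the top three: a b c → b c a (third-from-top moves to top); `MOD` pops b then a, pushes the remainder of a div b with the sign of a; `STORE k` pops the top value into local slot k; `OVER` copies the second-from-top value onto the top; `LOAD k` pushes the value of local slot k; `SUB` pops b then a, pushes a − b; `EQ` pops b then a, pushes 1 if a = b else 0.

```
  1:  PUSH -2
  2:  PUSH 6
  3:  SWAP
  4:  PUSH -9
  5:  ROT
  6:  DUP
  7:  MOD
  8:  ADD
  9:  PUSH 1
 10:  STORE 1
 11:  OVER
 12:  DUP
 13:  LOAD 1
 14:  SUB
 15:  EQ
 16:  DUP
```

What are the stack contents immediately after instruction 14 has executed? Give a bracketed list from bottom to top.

[-2, -9, -2, -3]

PUSH -2 : [-2]
PUSH 6  : [-2, 6]
SWAP    : [6, -2]
PUSH -9 : [6, -2, -9]
ROT     : [-2, -9, 6]
DUP     : [-2, -9, 6, 6]
MOD     : [-2, -9, 0]
ADD     : [-2, -9]
PUSH 1  : [-2, -9, 1]
STORE 1 : [-2, -9]
OVER    : [-2, -9, -2]
DUP     : [-2, -9, -2, -2]
LOAD 1  : [-2, -9, -2, -2, 1]
SUB     : [-2, -9, -2, -3]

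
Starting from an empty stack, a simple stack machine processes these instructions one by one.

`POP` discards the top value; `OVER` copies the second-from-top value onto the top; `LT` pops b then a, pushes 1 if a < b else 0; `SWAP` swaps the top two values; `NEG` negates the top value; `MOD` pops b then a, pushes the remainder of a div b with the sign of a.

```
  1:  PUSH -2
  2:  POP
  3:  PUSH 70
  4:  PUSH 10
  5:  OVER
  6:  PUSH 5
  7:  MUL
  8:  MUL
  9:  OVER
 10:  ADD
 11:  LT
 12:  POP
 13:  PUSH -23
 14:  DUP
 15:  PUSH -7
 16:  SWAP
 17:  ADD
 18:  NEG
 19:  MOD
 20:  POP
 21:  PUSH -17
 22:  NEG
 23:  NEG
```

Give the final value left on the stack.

PUSH -2   [-2]
POP       []
PUSH 70   [70]
PUSH 10   [70, 10]
OVER      [70, 10, 70]
PUSH 5    [70, 10, 70, 5]
MUL       [70, 10, 350]
MUL       [70, 3500]
OVER      [70, 3500, 70]
ADD       [70, 3570]
LT        [1]
POP       []
PUSH -23  [-23]
DUP       [-23, -23]
PUSH -7   [-23, -23, -7]
SWAP      [-23, -7, -23]
ADD       [-23, -30]
NEG       [-23, 30]
MOD       [-23]
POP       []
PUSH -17  [-17]
NEG       [17]
NEG       [-17]

-17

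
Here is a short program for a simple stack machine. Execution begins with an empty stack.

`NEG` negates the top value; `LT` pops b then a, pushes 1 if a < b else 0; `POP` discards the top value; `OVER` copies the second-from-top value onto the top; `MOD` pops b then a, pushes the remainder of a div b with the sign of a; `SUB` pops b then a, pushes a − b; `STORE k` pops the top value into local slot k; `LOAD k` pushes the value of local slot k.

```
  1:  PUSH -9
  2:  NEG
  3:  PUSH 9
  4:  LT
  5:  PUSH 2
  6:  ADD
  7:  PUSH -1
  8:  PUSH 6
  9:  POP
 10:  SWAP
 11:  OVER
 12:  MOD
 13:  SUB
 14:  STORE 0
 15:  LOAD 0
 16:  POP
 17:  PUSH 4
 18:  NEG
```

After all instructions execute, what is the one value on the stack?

PUSH -9 -> -9
NEG     -> 9
PUSH 9  -> 9 9
LT      -> 0
PUSH 2  -> 0 2
ADD     -> 2
PUSH -1 -> 2 -1
PUSH 6  -> 2 -1 6
POP     -> 2 -1
SWAP    -> -1 2
OVER    -> -1 2 -1
MOD     -> -1 0
SUB     -> -1
STORE 0 -> (empty)
LOAD 0  -> -1
POP     -> (empty)
PUSH 4  -> 4
NEG     -> -4

-4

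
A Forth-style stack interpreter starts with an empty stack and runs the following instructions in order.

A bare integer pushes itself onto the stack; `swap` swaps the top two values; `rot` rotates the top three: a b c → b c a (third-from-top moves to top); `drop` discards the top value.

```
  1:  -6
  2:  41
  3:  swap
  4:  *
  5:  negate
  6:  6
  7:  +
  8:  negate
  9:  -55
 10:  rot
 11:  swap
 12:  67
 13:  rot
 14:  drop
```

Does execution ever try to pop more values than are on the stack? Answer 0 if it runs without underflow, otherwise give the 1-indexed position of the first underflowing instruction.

10

-6      -6
41      -6 41
swap    41 -6
*       -246
negate  246
6       246 6
+       252
negate  -252
-55     -252 -55
rot  — needs 3 operands, stack has 2 → underflow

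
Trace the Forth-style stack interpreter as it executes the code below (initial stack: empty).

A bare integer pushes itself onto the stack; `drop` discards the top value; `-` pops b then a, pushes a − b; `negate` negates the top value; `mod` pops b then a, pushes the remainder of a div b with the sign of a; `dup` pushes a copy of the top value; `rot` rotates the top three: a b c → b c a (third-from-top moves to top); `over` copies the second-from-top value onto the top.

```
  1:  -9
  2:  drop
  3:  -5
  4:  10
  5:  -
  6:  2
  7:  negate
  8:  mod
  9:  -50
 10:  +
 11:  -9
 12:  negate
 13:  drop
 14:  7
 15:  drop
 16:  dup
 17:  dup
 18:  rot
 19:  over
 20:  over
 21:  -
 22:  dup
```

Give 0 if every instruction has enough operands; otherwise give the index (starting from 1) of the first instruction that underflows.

-9      [-9]
drop    []
-5      [-5]
10      [-5, 10]
-       [-15]
2       [-15, 2]
negate  [-15, -2]
mod     [-1]
-50     [-1, -50]
+       [-51]
-9      [-51, -9]
negate  [-51, 9]
drop    [-51]
7       [-51, 7]
drop    [-51]
dup     [-51, -51]
dup     [-51, -51, -51]
rot     [-51, -51, -51]
over    [-51, -51, -51, -51]
over    [-51, -51, -51, -51, -51]
-       [-51, -51, -51, 0]
dup     [-51, -51, -51, 0, 0]

0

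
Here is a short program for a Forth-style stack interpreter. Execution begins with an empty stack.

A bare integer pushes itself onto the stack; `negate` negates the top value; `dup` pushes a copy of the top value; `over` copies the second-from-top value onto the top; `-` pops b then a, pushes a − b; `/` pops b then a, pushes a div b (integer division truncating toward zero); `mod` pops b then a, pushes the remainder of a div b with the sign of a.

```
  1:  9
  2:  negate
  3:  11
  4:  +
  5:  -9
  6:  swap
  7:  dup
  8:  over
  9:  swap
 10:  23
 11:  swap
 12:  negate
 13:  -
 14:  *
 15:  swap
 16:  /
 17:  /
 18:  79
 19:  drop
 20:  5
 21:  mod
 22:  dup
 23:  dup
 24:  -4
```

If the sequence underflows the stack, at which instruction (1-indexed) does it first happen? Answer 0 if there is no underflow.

0

9      -> [9]
negate -> [-9]
11     -> [-9, 11]
+      -> [2]
-9     -> [2, -9]
swap   -> [-9, 2]
dup    -> [-9, 2, 2]
over   -> [-9, 2, 2, 2]
swap   -> [-9, 2, 2, 2]
23     -> [-9, 2, 2, 2, 23]
swap   -> [-9, 2, 2, 23, 2]
negate -> [-9, 2, 2, 23, -2]
-      -> [-9, 2, 2, 25]
*      -> [-9, 2, 50]
swap   -> [-9, 50, 2]
/      -> [-9, 25]
/      -> [0]
79     -> [0, 79]
drop   -> [0]
5      -> [0, 5]
mod    -> [0]
dup    -> [0, 0]
dup    -> [0, 0, 0]
-4     -> [0, 0, 0, -4]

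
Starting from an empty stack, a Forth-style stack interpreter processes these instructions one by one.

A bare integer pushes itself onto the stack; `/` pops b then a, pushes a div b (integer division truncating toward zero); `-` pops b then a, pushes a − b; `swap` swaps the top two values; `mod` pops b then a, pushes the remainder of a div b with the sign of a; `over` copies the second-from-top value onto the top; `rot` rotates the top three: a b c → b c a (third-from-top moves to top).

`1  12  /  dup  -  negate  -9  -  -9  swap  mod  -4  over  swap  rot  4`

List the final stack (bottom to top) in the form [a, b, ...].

1       [1]
12      [1, 12]
/       [0]
dup     [0, 0]
-       [0]
negate  [0]
-9      [0, -9]
-       [9]
-9      [9, -9]
swap    [-9, 9]
mod     [0]
-4      [0, -4]
over    [0, -4, 0]
swap    [0, 0, -4]
rot     [0, -4, 0]
4       [0, -4, 0, 4]

[0, -4, 0, 4]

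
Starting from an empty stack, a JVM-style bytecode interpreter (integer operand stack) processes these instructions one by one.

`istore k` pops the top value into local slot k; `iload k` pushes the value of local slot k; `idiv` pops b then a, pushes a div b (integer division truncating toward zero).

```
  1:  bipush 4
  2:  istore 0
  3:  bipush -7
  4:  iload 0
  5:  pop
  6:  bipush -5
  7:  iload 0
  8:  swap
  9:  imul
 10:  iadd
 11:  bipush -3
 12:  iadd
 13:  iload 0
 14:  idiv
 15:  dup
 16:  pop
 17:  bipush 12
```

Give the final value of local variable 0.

bipush 4   [4]
istore 0   []
bipush -7  [-7]
iload 0    [-7, 4]
pop        [-7]
bipush -5  [-7, -5]
iload 0    [-7, -5, 4]
swap       [-7, 4, -5]
imul       [-7, -20]
iadd       [-27]
bipush -3  [-27, -3]
iadd       [-30]
iload 0    [-30, 4]
idiv       [-7]
dup        [-7, -7]
pop        [-7]
bipush 12  [-7, 12]

4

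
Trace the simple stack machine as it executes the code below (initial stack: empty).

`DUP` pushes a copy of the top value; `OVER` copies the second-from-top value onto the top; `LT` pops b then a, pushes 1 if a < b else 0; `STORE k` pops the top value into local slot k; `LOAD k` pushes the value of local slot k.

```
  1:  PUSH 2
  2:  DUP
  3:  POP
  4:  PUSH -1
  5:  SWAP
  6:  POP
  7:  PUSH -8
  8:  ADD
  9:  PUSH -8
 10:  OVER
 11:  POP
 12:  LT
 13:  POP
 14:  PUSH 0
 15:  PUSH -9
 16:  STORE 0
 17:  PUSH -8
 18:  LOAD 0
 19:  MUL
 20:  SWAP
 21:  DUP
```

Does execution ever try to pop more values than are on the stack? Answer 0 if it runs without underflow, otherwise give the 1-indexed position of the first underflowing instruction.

PUSH 2  -> [2]
DUP     -> [2, 2]
POP     -> [2]
PUSH -1 -> [2, -1]
SWAP    -> [-1, 2]
POP     -> [-1]
PUSH -8 -> [-1, -8]
ADD     -> [-9]
PUSH -8 -> [-9, -8]
OVER    -> [-9, -8, -9]
POP     -> [-9, -8]
LT      -> [1]
POP     -> []
PUSH 0  -> [0]
PUSH -9 -> [0, -9]
STORE 0 -> [0]
PUSH -8 -> [0, -8]
LOAD 0  -> [0, -8, -9]
MUL     -> [0, 72]
SWAP    -> [72, 0]
DUP     -> [72, 0, 0]

0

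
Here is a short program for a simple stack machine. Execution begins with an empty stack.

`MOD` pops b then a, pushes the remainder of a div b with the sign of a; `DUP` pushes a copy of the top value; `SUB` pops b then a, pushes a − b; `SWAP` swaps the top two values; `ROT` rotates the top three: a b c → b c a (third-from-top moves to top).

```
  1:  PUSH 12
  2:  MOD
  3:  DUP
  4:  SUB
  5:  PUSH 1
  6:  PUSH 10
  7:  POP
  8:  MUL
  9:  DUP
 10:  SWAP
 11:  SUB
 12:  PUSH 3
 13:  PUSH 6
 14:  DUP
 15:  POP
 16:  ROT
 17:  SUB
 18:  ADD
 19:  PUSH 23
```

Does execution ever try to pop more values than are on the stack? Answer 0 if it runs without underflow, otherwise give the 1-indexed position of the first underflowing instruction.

PUSH 12  12
MOD  — needs 2 operands, stack has 1 → underflow

2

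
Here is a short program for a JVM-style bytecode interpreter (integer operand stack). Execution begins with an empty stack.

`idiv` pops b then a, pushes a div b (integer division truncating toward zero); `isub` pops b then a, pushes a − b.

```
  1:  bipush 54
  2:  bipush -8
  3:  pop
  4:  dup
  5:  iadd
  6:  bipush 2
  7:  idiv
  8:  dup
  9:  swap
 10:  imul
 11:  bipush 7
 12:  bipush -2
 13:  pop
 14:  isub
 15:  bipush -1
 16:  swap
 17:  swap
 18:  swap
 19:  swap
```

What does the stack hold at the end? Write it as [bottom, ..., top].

[2909, -1]

bipush 54 → 54
bipush -8 → 54 -8
pop       → 54
dup       → 54 54
iadd      → 108
bipush 2  → 108 2
idiv      → 54
dup       → 54 54
swap      → 54 54
imul      → 2916
bipush 7  → 2916 7
bipush -2 → 2916 7 -2
pop       → 2916 7
isub      → 2909
bipush -1 → 2909 -1
swap      → -1 2909
swap      → 2909 -1
swap      → -1 2909
swap      → 2909 -1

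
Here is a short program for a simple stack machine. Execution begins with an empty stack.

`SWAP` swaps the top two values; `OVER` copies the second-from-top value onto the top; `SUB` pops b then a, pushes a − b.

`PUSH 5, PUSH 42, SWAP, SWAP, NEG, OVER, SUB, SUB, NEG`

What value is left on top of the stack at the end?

PUSH 5  : 5
PUSH 42 : 5 42
SWAP    : 42 5
SWAP    : 5 42
NEG     : 5 -42
OVER    : 5 -42 5
SUB     : 5 -47
SUB     : 52
NEG     : -52

-52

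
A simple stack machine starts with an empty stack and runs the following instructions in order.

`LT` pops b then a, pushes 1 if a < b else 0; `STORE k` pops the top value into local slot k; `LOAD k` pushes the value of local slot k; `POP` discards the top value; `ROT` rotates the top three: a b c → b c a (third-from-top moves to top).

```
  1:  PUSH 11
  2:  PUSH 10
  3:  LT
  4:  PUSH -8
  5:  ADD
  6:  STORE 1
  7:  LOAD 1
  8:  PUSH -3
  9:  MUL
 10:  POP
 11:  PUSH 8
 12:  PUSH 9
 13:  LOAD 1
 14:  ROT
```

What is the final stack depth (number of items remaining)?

PUSH 11  [11]
PUSH 10  [11, 10]
LT       [0]
PUSH -8  [0, -8]
ADD      [-8]
STORE 1  []
LOAD 1   [-8]
PUSH -3  [-8, -3]
MUL      [24]
POP      []
PUSH 8   [8]
PUSH 9   [8, 9]
LOAD 1   [8, 9, -8]
ROT      [9, -8, 8]

3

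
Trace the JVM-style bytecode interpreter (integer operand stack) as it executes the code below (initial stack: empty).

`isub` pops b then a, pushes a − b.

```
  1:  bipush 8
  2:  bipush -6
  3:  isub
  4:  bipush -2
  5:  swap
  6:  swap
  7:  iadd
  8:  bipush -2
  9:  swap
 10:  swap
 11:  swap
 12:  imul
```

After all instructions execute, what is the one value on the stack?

bipush 8   [8]
bipush -6  [8, -6]
isub       [14]
bipush -2  [14, -2]
swap       [-2, 14]
swap       [14, -2]
iadd       [12]
bipush -2  [12, -2]
swap       [-2, 12]
swap       [12, -2]
swap       [-2, 12]
imul       [-24]

-24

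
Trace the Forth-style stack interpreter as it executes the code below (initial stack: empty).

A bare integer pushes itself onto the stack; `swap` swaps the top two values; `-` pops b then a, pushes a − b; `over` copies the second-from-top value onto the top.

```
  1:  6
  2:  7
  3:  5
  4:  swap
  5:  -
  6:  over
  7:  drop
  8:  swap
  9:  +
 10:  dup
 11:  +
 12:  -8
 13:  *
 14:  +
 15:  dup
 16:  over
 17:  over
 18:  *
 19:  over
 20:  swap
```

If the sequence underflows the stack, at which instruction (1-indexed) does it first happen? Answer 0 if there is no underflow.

6    → [6]
7    → [6, 7]
5    → [6, 7, 5]
swap → [6, 5, 7]
-    → [6, -2]
over → [6, -2, 6]
drop → [6, -2]
swap → [-2, 6]
+    → [4]
dup  → [4, 4]
+    → [8]
-8   → [8, -8]
*    → [-64]
+  — needs 2 operands, stack has 1 → underflow

14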